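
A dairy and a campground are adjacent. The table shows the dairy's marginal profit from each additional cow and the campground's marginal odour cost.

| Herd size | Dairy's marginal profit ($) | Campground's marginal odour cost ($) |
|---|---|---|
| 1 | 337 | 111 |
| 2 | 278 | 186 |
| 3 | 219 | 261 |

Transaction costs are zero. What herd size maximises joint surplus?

2

Bargaining reaches the level where marginal profit last exceeds marginal odour cost.
That holds through level 2 (278 ≥ 186) but not at 3 (219 < 261).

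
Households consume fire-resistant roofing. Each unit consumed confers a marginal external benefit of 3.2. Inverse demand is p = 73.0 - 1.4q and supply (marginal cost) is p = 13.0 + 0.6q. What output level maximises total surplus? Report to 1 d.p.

Social marginal benefit = demand + MEB = 76.2 - 1.4q.
Set SMB = MC: 76.2 - 1.4q = 13.0 + 0.6q → q* = 31.6000.

q* = 31.6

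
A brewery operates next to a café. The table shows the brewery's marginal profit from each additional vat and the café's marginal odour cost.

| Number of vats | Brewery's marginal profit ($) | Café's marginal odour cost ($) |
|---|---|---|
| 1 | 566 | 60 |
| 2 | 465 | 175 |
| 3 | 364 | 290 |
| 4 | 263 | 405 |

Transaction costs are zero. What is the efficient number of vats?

3

Bargaining reaches the level where marginal profit last exceeds marginal odour cost.
That holds through level 3 (364 ≥ 290) but not at 4 (263 < 405).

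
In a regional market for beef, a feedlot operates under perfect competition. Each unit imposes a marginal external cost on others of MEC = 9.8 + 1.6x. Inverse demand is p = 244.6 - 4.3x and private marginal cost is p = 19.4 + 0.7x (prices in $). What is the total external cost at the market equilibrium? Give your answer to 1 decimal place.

Market equilibrium (private): 19.4 + 0.7x = 244.6 - 4.3x → x_m = 45.0400.
Total external cost = ∫₀^{x_m} (9.8 + 1.6x) dx = 9.8×45.0400 + ½×1.6×45.0400² = 2064.2733.

$2064.3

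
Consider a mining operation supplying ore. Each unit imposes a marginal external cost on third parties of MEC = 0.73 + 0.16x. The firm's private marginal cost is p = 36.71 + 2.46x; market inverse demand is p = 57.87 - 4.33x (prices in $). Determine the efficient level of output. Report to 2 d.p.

x* = 2.94

Social marginal cost = private MC + MEC = 37.44 + 2.62x.
Set SMC = demand: 37.44 + 2.62x = 57.87 - 4.33x → x* = 2.9396.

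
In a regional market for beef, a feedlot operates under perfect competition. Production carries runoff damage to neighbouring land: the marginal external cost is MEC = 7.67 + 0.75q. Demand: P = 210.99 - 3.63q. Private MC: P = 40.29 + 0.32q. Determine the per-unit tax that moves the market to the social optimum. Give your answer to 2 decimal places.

tax = 33.69 per unit

Social marginal cost = private MC + MEC = 47.96 + 1.07q.
Set SMC = demand: 47.96 + 1.07q = 210.99 - 3.63q → q* = 34.6872.
The Pigouvian tax equals MEC at q*: 7.67 + 0.75×34.6872 = 33.6854.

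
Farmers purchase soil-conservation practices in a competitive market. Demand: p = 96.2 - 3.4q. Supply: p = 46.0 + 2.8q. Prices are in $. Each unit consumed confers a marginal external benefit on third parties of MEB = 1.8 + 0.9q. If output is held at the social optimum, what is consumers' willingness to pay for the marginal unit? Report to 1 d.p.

P = $62.8

Social marginal benefit = demand + MEB = 98.0 - 2.5q.
Set SMB = MC: 98.0 - 2.5q = 46.0 + 2.8q → q* = 9.8113.
Consumer price on the demand curve at q*: 96.2 − 3.4×9.8113 = 62.8416.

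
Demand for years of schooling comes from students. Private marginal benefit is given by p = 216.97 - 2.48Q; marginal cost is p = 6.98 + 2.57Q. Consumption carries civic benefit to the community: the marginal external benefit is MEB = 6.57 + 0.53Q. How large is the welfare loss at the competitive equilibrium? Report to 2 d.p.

DWL = 90.54

Market equilibrium (private): 6.98 + 2.57Q = 216.97 - 2.48Q → Q_m = 41.5822.
Social marginal benefit = demand + MEB = 223.54 - 1.95Q.
Set SMB = MC: 223.54 - 1.95Q = 6.98 + 2.57Q → Q* = 47.9115.
The welfare-loss triangle has base |Q_m − Q*| and height MEB(Q_m) (the vertical gap between SMB and MC is zero at Q* and MEB at Q_m).
DWL = ½ × 6.3293 × 28.6086 = 90.5362.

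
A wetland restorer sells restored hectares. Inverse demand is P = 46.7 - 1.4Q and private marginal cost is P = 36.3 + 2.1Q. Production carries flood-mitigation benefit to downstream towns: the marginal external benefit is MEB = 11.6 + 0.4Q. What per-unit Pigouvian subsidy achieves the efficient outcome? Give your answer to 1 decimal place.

subsidy = 14.4 per unit

Social marginal cost = private MC − MEB = 24.7 + 1.7Q.
Set SMC = demand: 24.7 + 1.7Q = 46.7 - 1.4Q → Q* = 7.0968.
The Pigouvian subsidy equals MEB at Q*: 11.6 + 0.4×7.0968 = 14.4387.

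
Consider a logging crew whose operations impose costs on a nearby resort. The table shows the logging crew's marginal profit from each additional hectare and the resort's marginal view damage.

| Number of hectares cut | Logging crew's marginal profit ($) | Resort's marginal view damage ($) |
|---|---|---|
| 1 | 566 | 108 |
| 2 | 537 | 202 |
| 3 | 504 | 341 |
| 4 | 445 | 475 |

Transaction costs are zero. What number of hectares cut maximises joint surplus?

Bargaining reaches the level where marginal profit last exceeds marginal view damage.
That holds through level 3 (504 ≥ 341) but not at 4 (445 < 475).

3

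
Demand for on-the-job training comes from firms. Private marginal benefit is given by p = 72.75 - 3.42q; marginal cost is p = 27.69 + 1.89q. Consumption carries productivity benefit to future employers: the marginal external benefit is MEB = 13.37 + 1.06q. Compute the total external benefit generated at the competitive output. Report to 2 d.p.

151.62

Market equilibrium (private): 27.69 + 1.89q = 72.75 - 3.42q → q_m = 8.4859.
Total external benefit = ∫₀^{q_m} (13.37 + 1.06q) dq = 13.37×8.4859 + ½×1.06×8.4859² = 151.6220.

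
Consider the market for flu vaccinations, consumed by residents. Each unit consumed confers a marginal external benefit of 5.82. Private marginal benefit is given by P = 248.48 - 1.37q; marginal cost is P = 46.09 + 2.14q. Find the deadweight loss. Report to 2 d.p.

Market equilibrium (private): 46.09 + 2.14q = 248.48 - 1.37q → q_m = 57.6610.
Social marginal benefit = demand + MEB = 254.30 - 1.37q.
Set SMB = MC: 254.30 - 1.37q = 46.09 + 2.14q → q* = 59.3191.
Height of the DWL triangle at q_m is SMB(q_m) − MC(q_m) = MEB(q_m) = 5.8200.
DWL = ½ × 1.6581 × 5.8200 = 4.8251.

DWL = 4.83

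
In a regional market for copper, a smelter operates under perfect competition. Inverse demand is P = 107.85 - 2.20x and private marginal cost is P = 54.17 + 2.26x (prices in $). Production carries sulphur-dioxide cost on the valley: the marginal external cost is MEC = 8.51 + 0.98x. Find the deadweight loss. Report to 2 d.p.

DWL = $37.90

Market equilibrium (private): 54.17 + 2.26x = 107.85 - 2.20x → x_m = 12.0359.
Social marginal cost = private MC + MEC = 62.68 + 3.24x.
Set SMC = demand: 62.68 + 3.24x = 107.85 - 2.20x → x* = 8.3033.
The welfare-loss triangle has base |x_m − x*| and height MEC(x_m) (the vertical gap between SMC and demand is zero at x* and MEC at x_m).
DWL = ½ × 3.7326 × 20.3052 = 37.8956.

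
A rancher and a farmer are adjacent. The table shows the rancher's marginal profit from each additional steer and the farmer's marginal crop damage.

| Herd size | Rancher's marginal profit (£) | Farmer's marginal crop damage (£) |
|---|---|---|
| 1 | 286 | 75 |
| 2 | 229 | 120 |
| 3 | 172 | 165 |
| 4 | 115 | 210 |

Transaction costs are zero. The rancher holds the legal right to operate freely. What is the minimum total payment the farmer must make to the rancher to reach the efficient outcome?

Left alone the rancher would choose level 4 (marginal profit stays positive).
Efficient level: k* = 3 (marginal profit ≥ marginal crop damage through 3).
The farmer must at least cover the rancher's forgone profit from cutting 4→3: 115 = 115.

£115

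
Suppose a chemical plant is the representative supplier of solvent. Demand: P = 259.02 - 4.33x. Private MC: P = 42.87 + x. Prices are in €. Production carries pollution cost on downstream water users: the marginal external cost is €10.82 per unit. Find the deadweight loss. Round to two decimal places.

DWL = €10.98

Market equilibrium (private): 42.87 + x = 259.02 - 4.33x → x_m = 40.5535.
Social marginal cost = private MC + MEC = 53.69 + x.
Set SMC = demand: 53.69 + x = 259.02 - 4.33x → x* = 38.5235.
Height of the DWL triangle at x_m is SMC(x_m) − demand(x_m) = MEC(x_m) = 10.8200.
DWL = ½ × 2.0300 × 10.8200 = 10.9823.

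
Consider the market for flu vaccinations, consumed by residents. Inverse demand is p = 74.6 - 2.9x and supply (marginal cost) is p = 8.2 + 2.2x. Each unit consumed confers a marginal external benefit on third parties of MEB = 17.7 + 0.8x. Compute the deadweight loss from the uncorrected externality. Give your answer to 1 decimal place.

DWL = 91.9

Market equilibrium (private): 8.2 + 2.2x = 74.6 - 2.9x → x_m = 13.0196.
Social marginal benefit = demand + MEB = 92.3 - 2.1x.
Set SMB = MC: 92.3 - 2.1x = 8.2 + 2.2x → x* = 19.5581.
Between x* and x_m the wedge SMB − MC runs linearly from 0 to MEB(x_m), so the loss is a triangle.
DWL = ½ × 6.5385 × 28.1157 = 91.9173.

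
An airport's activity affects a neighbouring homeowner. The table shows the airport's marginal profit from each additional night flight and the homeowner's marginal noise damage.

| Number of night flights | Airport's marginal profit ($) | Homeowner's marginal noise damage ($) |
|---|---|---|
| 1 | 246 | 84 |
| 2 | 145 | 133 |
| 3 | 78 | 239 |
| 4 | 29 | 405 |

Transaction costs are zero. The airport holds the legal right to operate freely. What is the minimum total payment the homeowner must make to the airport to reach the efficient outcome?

$107

Left alone the airport would choose level 4 (marginal profit stays positive).
Efficient level: k* = 2 (marginal profit ≥ marginal noise damage through 2).
The homeowner must at least cover the airport's forgone profit from cutting 4→2: 78 + 29 = 107.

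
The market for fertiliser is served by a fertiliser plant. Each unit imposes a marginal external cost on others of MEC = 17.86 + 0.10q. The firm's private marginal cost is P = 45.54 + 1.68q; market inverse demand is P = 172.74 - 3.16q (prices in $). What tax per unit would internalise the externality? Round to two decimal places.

Social marginal cost = private MC + MEC = 63.40 + 1.78q.
Set SMC = demand: 63.40 + 1.78q = 172.74 - 3.16q → q* = 22.1336.
The Pigouvian tax equals MEC at q*: 17.86 + 0.10×22.1336 = 20.0734.

tax = $20.07 per unit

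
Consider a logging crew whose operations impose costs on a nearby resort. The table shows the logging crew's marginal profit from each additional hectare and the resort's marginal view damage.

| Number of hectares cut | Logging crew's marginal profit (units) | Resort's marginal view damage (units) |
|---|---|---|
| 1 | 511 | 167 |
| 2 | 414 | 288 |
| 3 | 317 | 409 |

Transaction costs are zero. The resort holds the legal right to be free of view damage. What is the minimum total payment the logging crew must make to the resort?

Efficient level: marginal profit ≥ marginal view damage through level 2, so k* = 2.
With the resort holding the right, the logging crew must at least compensate total damage at k*: 167 + 288 = 455.

455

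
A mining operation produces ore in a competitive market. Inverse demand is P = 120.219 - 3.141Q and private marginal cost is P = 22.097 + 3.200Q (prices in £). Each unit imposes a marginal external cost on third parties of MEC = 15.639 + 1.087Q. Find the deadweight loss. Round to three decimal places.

DWL = £70.922

Market equilibrium (private): 22.097 + 3.200Q = 120.219 - 3.141Q → Q_m = 15.4742.
Social marginal cost = private MC + MEC = 37.736 + 4.287Q.
Set SMC = demand: 37.736 + 4.287Q = 120.219 - 3.141Q → Q* = 11.1043.
The welfare-loss triangle has base |Q_m − Q*| and height MEC(Q_m) (the vertical gap between SMC and demand is zero at Q* and MEC at Q_m).
DWL = ½ × 4.3699 × 32.4595 = 70.9224.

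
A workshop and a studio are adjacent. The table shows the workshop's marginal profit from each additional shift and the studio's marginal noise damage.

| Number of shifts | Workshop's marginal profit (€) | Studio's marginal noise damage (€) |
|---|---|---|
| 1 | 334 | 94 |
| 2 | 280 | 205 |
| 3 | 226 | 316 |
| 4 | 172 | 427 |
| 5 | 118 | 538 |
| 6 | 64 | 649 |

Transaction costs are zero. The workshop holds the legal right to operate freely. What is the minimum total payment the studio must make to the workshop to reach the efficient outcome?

Left alone the workshop would choose level 6 (marginal profit stays positive).
Efficient level: k* = 2 (marginal profit ≥ marginal noise damage through 2).
The studio must at least cover the workshop's forgone profit from cutting 6→2: 226 + 172 + 118 + 64 = 580.

€580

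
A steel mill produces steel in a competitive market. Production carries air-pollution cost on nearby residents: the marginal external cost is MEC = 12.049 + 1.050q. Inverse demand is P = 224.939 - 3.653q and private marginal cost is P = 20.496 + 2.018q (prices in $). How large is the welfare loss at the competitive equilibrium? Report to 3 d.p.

Market equilibrium (private): 20.496 + 2.018q = 224.939 - 3.653q → q_m = 36.0506.
Social marginal cost = private MC + MEC = 32.545 + 3.068q.
Set SMC = demand: 32.545 + 3.068q = 224.939 - 3.653q → q* = 28.6258.
Between q* and q_m the wedge SMC − demand runs linearly from 0 to MEC(q_m), so the loss is a triangle.
DWL = ½ × 7.4248 × 49.9021 = 185.2566.

DWL = $185.257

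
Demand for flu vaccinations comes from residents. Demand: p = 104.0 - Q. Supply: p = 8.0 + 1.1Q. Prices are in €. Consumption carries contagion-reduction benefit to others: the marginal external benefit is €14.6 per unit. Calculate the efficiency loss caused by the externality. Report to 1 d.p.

Market equilibrium (private): 8.0 + 1.1Q = 104.0 - Q → Q_m = 45.7143.
Social marginal benefit = demand + MEB = 118.6 - Q.
Set SMB = MC: 118.6 - Q = 8.0 + 1.1Q → Q* = 52.6667.
Between Q* and Q_m the wedge SMB − MC runs linearly from 0 to MEB(Q_m), so the loss is a triangle.
DWL = ½ × 6.9524 × 14.6000 = 50.7525.

DWL = €50.8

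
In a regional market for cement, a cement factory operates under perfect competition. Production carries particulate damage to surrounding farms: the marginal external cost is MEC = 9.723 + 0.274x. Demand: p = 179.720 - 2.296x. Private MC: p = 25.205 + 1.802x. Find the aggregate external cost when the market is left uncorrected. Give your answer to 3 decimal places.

Market equilibrium (private): 25.205 + 1.802x = 179.720 - 2.296x → x_m = 37.7050.
Total external cost = ∫₀^{x_m} (9.723 + 0.274x) dx = 9.723×37.7050 + ½×0.274×37.7050² = 561.3741.

561.374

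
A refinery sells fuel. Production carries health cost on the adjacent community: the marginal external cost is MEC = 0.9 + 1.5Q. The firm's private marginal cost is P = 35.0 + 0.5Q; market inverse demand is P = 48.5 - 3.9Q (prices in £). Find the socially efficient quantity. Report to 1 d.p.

Social marginal cost = private MC + MEC = 35.9 + 2.0Q.
Set SMC = demand: 35.9 + 2.0Q = 48.5 - 3.9Q → Q* = 2.1356.

Q* = 2.1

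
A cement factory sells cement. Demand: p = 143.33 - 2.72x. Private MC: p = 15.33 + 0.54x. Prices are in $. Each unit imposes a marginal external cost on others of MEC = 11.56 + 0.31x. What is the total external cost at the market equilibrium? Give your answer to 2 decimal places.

Market equilibrium (private): 15.33 + 0.54x = 143.33 - 2.72x → x_m = 39.2638.
Total external cost = ∫₀^{x_m} (11.56 + 0.31x) dx = 11.56×39.2638 + ½×0.31×39.2638² = 692.8447.

$692.84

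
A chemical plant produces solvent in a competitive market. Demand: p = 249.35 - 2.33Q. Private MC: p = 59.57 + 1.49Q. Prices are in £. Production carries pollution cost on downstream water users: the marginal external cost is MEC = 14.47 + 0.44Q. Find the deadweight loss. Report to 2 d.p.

Market equilibrium (private): 59.57 + 1.49Q = 249.35 - 2.33Q → Q_m = 49.6806.
Social marginal cost = private MC + MEC = 74.04 + 1.93Q.
Set SMC = demand: 74.04 + 1.93Q = 249.35 - 2.33Q → Q* = 41.1526.
Between Q* and Q_m the wedge SMC − demand runs linearly from 0 to MEC(Q_m), so the loss is a triangle.
DWL = ½ × 8.5280 × 36.3295 = 154.9090.

DWL = £154.91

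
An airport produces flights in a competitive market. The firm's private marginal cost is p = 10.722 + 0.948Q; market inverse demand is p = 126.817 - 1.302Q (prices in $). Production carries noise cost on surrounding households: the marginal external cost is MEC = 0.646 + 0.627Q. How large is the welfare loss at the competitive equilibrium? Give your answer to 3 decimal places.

Market equilibrium (private): 10.722 + 0.948Q = 126.817 - 1.302Q → Q_m = 51.5978.
Social marginal cost = private MC + MEC = 11.368 + 1.575Q.
Set SMC = demand: 11.368 + 1.575Q = 126.817 - 1.302Q → Q* = 40.1283.
The loss is the area between SMC and demand from Q* to Q_m; with linear curves that's a triangle of height MEC(Q_m).
DWL = ½ × 11.4695 × 32.9978 = 189.2341.

DWL = $189.234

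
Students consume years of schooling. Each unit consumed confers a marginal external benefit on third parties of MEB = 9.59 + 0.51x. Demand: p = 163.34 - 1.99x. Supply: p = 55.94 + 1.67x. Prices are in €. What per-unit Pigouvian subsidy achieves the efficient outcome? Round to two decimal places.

Social marginal benefit = demand + MEB = 172.93 - 1.48x.
Set SMB = MC: 172.93 - 1.48x = 55.94 + 1.67x → x* = 37.1397.
The Pigouvian subsidy equals MEB at x*: 9.59 + 0.51×37.1397 = 28.5312.

subsidy = €28.53 per unit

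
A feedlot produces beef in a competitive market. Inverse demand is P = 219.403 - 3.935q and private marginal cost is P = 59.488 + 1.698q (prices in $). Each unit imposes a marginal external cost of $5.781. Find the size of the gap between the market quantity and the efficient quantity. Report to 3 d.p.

1.026 units

Market equilibrium (private): 59.488 + 1.698q = 219.403 - 3.935q → q_m = 28.3890.
Social marginal cost = private MC + MEC = 65.269 + 1.698q.
Set SMC = demand: 65.269 + 1.698q = 219.403 - 3.935q → q* = 27.3627.
Gap = |28.3890 − 27.3627| = 1.0263.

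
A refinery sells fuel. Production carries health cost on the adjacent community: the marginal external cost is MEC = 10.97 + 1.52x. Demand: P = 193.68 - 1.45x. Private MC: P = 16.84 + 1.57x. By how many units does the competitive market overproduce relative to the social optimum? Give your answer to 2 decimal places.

Market equilibrium (private): 16.84 + 1.57x = 193.68 - 1.45x → x_m = 58.5563.
Social marginal cost = private MC + MEC = 27.81 + 3.09x.
Set SMC = demand: 27.81 + 3.09x = 193.68 - 1.45x → x* = 36.5352.
Gap = |58.5563 − 36.5352| = 22.0211.

22.02 units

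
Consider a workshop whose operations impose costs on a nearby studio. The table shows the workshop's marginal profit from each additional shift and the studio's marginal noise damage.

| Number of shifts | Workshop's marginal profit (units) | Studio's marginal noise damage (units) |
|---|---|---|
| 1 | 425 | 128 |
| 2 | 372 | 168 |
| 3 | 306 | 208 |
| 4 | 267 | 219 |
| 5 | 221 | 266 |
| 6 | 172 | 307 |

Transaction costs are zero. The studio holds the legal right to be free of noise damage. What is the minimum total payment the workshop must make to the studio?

723

Efficient level: marginal profit ≥ marginal noise damage through level 4, so k* = 4.
With the studio holding the right, the workshop must at least compensate total damage at k*: 128 + 168 + 208 + 219 = 723.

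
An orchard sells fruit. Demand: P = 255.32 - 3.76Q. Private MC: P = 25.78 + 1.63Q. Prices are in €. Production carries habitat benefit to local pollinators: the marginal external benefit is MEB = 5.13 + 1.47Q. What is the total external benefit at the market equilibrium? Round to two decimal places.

€1551.46

Market equilibrium (private): 25.78 + 1.63Q = 255.32 - 3.76Q → Q_m = 42.5863.
Total external benefit = ∫₀^{Q_m} (5.13 + 1.47Q) dQ = 5.13×42.5863 + ½×1.47×42.5863² = 1551.4585.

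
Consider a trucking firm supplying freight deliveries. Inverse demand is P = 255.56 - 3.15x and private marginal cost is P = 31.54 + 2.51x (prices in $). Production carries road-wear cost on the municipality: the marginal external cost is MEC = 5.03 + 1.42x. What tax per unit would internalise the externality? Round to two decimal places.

tax = $48.95 per unit

Social marginal cost = private MC + MEC = 36.57 + 3.93x.
Set SMC = demand: 36.57 + 3.93x = 255.56 - 3.15x → x* = 30.9308.
The Pigouvian tax equals MEC at x*: 5.03 + 1.42×30.9308 = 48.9517.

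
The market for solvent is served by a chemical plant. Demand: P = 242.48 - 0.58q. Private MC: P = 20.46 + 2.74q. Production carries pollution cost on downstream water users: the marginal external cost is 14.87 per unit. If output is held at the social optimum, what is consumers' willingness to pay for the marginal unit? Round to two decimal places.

P = 206.29

Social marginal cost = private MC + MEC = 35.33 + 2.74q.
Set SMC = demand: 35.33 + 2.74q = 242.48 - 0.58q → q* = 62.3946.
Consumer price on the demand curve at q*: 242.48 − 0.58×62.3946 = 206.2911.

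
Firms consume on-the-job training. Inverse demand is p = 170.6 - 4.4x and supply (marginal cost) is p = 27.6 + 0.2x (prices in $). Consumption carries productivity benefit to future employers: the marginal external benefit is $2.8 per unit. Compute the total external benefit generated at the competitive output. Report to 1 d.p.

Market equilibrium (private): 27.6 + 0.2x = 170.6 - 4.4x → x_m = 31.0870.
Total external benefit = MEB × x_m = 2.8 × 31.0870 = 87.0436.

$87.0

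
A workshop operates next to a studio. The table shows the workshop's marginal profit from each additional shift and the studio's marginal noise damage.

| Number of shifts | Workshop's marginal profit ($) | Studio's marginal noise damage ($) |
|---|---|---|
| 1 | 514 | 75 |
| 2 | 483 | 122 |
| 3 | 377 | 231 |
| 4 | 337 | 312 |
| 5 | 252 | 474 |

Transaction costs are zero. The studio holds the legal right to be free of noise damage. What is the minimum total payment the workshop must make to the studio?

$740

Efficient level: marginal profit ≥ marginal noise damage through level 4, so k* = 4.
With the studio holding the right, the workshop must at least compensate total damage at k*: 75 + 122 + 231 + 312 = 740.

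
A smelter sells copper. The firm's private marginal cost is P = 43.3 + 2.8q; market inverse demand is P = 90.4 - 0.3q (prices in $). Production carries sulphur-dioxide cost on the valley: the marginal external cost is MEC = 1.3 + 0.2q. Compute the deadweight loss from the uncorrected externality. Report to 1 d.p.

DWL = $2.9

Market equilibrium (private): 43.3 + 2.8q = 90.4 - 0.3q → q_m = 15.1935.
Social marginal cost = private MC + MEC = 44.6 + 3.0q.
Set SMC = demand: 44.6 + 3.0q = 90.4 - 0.3q → q* = 13.8788.
Between q* and q_m the wedge SMC − demand runs linearly from 0 to MEC(q_m), so the loss is a triangle.
DWL = ½ × 1.3147 × 4.3387 = 2.8520.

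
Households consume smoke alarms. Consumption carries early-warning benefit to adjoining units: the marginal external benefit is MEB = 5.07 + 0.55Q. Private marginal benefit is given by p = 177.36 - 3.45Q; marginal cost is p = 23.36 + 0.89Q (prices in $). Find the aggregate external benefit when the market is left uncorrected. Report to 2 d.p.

$526.16

Market equilibrium (private): 23.36 + 0.89Q = 177.36 - 3.45Q → Q_m = 35.4839.
Total external benefit = ∫₀^{Q_m} (5.07 + 0.55Q) dQ = 5.07×35.4839 + ½×0.55×35.4839² = 526.1578.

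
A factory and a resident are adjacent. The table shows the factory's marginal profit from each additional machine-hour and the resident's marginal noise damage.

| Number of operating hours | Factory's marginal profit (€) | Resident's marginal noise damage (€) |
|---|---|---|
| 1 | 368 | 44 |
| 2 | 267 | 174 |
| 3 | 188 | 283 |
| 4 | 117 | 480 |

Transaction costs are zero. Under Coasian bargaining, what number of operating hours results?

2

Bargaining reaches the level where marginal profit last exceeds marginal noise damage.
That holds through level 2 (267 ≥ 174) but not at 3 (188 < 283).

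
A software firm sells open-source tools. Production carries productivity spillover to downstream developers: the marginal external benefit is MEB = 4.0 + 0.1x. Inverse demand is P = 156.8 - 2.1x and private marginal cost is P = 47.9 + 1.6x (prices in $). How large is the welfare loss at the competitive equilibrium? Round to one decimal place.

DWL = $6.7

Market equilibrium (private): 47.9 + 1.6x = 156.8 - 2.1x → x_m = 29.4324.
Social marginal cost = private MC − MEB = 43.9 + 1.5x.
Set SMC = demand: 43.9 + 1.5x = 156.8 - 2.1x → x* = 31.3611.
The welfare-loss triangle has base |x_m − x*| and height MEB(x_m) (the vertical gap between SMC and demand is zero at x* and MEB at x_m).
DWL = ½ × 1.9287 × 6.9432 = 6.6957.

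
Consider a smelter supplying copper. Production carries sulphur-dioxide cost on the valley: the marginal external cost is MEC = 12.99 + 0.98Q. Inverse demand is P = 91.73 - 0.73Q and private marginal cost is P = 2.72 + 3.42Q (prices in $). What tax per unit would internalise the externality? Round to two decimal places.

tax = $27.51 per unit

Social marginal cost = private MC + MEC = 15.71 + 4.40Q.
Set SMC = demand: 15.71 + 4.40Q = 91.73 - 0.73Q → Q* = 14.8187.
The Pigouvian tax equals MEC at Q*: 12.99 + 0.98×14.8187 = 27.5123.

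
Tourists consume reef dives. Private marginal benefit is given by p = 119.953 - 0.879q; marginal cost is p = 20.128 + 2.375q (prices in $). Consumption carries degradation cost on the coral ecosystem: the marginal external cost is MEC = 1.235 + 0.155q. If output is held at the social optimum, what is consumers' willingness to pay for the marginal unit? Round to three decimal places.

P = $94.532

Social marginal benefit = demand − MEC = 118.718 - 1.034q.
Set SMB = MC: 118.718 - 1.034q = 20.128 + 2.375q → q* = 28.9205.
Consumer price on the demand curve at q*: 119.953 − 0.879×28.9205 = 94.5319.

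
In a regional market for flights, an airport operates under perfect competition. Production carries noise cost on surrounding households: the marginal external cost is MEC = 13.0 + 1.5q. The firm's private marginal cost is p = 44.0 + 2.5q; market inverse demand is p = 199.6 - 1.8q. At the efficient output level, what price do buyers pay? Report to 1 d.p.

P = 155.3

Social marginal cost = private MC + MEC = 57.0 + 4.0q.
Set SMC = demand: 57.0 + 4.0q = 199.6 - 1.8q → q* = 24.5862.
Consumer price on the demand curve at q*: 199.6 − 1.8×24.5862 = 155.3448.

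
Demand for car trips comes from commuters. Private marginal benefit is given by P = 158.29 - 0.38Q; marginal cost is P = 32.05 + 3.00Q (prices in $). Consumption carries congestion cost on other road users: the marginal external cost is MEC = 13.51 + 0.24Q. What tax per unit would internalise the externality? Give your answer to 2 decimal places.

tax = $20.98 per unit

Social marginal benefit = demand − MEC = 144.78 - 0.62Q.
Set SMB = MC: 144.78 - 0.62Q = 32.05 + 3.00Q → Q* = 31.1409.
The Pigouvian tax equals MEC at Q*: 13.51 + 0.24×31.1409 = 20.9838.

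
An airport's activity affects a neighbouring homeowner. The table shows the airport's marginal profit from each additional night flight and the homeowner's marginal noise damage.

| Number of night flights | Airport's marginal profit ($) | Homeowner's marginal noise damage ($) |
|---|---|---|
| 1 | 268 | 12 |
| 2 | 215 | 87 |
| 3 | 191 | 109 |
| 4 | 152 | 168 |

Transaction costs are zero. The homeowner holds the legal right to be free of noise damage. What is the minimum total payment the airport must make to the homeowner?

$208

Efficient level: marginal profit ≥ marginal noise damage through level 3, so k* = 3.
With the homeowner holding the right, the airport must at least compensate total damage at k*: 12 + 87 + 109 = 208.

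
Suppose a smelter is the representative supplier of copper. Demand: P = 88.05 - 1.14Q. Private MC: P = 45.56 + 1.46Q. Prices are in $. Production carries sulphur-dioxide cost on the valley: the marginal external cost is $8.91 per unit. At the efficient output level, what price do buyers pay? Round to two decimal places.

Social marginal cost = private MC + MEC = 54.47 + 1.46Q.
Set SMC = demand: 54.47 + 1.46Q = 88.05 - 1.14Q → Q* = 12.9154.
Consumer price on the demand curve at Q*: 88.05 − 1.14×12.9154 = 73.3264.

P = $73.33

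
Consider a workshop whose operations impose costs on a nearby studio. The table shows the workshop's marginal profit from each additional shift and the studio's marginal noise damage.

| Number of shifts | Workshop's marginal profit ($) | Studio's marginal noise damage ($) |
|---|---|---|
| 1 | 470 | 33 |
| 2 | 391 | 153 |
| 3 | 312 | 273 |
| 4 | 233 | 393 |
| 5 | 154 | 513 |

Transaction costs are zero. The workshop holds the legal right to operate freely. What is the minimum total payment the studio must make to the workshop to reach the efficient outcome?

Left alone the workshop would choose level 5 (marginal profit stays positive).
Efficient level: k* = 3 (marginal profit ≥ marginal noise damage through 3).
The studio must at least cover the workshop's forgone profit from cutting 5→3: 233 + 154 = 387.

$387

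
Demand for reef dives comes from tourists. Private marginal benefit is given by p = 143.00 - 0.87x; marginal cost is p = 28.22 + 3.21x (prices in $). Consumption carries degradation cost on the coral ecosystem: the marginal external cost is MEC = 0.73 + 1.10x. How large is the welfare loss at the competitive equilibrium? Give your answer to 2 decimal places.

DWL = $96.85

Market equilibrium (private): 28.22 + 3.21x = 143.00 - 0.87x → x_m = 28.1324.
Social marginal benefit = demand − MEC = 142.27 - 1.97x.
Set SMB = MC: 142.27 - 1.97x = 28.22 + 3.21x → x* = 22.0174.
Between x* and x_m the wedge MC − SMB runs linearly from 0 to MEC(x_m), so the loss is a triangle.
DWL = ½ × 6.1150 × 31.6756 = 96.8481.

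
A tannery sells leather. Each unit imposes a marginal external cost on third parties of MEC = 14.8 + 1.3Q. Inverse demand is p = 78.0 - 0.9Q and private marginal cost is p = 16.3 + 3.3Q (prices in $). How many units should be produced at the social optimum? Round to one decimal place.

Social marginal cost = private MC + MEC = 31.1 + 4.6Q.
Set SMC = demand: 31.1 + 4.6Q = 78.0 - 0.9Q → Q* = 8.5273.

Q* = 8.5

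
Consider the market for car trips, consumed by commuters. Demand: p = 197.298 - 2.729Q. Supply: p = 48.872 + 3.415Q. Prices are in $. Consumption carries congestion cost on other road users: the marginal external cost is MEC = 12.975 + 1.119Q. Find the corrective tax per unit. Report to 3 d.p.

tax = $33.844 per unit

Social marginal benefit = demand − MEC = 184.323 - 3.848Q.
Set SMB = MC: 184.323 - 3.848Q = 48.872 + 3.415Q → Q* = 18.6495.
The Pigouvian tax equals MEC at Q*: 12.975 + 1.119×18.6495 = 33.8438.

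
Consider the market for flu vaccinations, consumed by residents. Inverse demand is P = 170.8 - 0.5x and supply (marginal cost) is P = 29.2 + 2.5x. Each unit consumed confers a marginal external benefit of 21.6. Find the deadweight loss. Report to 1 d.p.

Market equilibrium (private): 29.2 + 2.5x = 170.8 - 0.5x → x_m = 47.2000.
Social marginal benefit = demand + MEB = 192.4 - 0.5x.
Set SMB = MC: 192.4 - 0.5x = 29.2 + 2.5x → x* = 54.4000.
The loss is the area between SMB and MC from x* to x_m; with linear curves that's a triangle of height MEB(x_m).
DWL = ½ × 7.2000 × 21.6000 = 77.7600.

DWL = 77.8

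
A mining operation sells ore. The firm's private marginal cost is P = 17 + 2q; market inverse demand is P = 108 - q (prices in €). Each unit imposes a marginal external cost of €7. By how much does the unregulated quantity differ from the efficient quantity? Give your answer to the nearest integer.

2 units

Market equilibrium (private): 17 + 2q = 108 - q → q_m = 30.3333.
Social marginal cost = private MC + MEC = 24 + 2q.
Set SMC = demand: 24 + 2q = 108 - q → q* = 28.0000.
Gap = |30.3333 − 28.0000| = 2.3333.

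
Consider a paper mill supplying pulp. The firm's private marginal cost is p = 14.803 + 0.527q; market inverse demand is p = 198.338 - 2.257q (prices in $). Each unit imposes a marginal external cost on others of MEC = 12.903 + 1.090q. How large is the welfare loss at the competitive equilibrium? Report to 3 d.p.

Market equilibrium (private): 14.803 + 0.527q = 198.338 - 2.257q → q_m = 65.9249.
Social marginal cost = private MC + MEC = 27.706 + 1.617q.
Set SMC = demand: 27.706 + 1.617q = 198.338 - 2.257q → q* = 44.0454.
Between q* and q_m the wedge SMC − demand runs linearly from 0 to MEC(q_m), so the loss is a triangle.
DWL = ½ × 21.8795 × 84.7612 = 927.2663.

DWL = $927.266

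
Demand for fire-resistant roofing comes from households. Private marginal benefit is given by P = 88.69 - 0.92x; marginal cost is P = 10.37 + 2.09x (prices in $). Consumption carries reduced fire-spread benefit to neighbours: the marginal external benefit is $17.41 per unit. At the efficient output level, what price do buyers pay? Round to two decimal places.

Social marginal benefit = demand + MEB = 106.10 - 0.92x.
Set SMB = MC: 106.10 - 0.92x = 10.37 + 2.09x → x* = 31.8040.
Consumer price on the demand curve at x*: 88.69 − 0.92×31.8040 = 59.4303.

P = $59.43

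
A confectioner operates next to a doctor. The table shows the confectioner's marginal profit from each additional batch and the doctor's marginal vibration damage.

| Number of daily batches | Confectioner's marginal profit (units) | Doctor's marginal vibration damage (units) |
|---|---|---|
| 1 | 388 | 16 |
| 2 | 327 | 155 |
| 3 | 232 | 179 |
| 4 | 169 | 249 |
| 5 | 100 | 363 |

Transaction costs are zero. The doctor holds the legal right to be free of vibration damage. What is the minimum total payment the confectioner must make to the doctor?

350

Efficient level: marginal profit ≥ marginal vibration damage through level 3, so k* = 3.
With the doctor holding the right, the confectioner must at least compensate total damage at k*: 16 + 155 + 179 = 350.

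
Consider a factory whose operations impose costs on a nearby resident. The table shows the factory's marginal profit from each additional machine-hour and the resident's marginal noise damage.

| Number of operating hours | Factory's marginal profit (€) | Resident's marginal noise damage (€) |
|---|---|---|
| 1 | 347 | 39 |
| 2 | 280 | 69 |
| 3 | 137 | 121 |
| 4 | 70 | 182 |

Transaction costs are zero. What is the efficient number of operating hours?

Bargaining reaches the level where marginal profit last exceeds marginal noise damage.
That holds through level 3 (137 ≥ 121) but not at 4 (70 < 182).

3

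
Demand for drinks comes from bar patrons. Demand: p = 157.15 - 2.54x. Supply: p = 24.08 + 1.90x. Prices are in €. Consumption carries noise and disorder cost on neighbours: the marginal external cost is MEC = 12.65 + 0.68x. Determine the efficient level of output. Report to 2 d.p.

Social marginal benefit = demand − MEC = 144.50 - 3.22x.
Set SMB = MC: 144.50 - 3.22x = 24.08 + 1.90x → x* = 23.5195.

x* = 23.52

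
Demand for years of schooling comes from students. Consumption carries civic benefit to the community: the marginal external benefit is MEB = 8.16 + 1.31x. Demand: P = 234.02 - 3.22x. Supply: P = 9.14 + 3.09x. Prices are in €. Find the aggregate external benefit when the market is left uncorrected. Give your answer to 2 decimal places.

Market equilibrium (private): 9.14 + 3.09x = 234.02 - 3.22x → x_m = 35.6387.
Total external benefit = ∫₀^{x_m} (8.16 + 1.31x) dx = 8.16×35.6387 + ½×1.31×35.6387² = 1122.7384.

€1122.74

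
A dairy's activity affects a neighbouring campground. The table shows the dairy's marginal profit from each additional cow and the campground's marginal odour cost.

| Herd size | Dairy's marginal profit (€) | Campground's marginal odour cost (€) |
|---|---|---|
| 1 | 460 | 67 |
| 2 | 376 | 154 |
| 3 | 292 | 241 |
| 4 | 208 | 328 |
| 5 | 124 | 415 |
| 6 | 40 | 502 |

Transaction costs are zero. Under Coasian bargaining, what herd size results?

3

Bargaining reaches the level where marginal profit last exceeds marginal odour cost.
That holds through level 3 (292 ≥ 241) but not at 4 (208 < 328).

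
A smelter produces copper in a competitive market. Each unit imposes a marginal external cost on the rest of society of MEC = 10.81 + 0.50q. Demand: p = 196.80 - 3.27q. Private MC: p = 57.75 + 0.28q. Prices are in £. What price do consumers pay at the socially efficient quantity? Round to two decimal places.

P = £93.26

Social marginal cost = private MC + MEC = 68.56 + 0.78q.
Set SMC = demand: 68.56 + 0.78q = 196.80 - 3.27q → q* = 31.6642.
Consumer price on the demand curve at q*: 196.80 − 3.27×31.6642 = 93.2581.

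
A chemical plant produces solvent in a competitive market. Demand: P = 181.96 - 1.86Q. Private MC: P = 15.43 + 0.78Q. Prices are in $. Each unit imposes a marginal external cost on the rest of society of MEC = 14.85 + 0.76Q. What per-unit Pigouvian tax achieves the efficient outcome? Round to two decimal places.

tax = $48.75 per unit

Social marginal cost = private MC + MEC = 30.28 + 1.54Q.
Set SMC = demand: 30.28 + 1.54Q = 181.96 - 1.86Q → Q* = 44.6118.
The Pigouvian tax equals MEC at Q*: 14.85 + 0.76×44.6118 = 48.7550.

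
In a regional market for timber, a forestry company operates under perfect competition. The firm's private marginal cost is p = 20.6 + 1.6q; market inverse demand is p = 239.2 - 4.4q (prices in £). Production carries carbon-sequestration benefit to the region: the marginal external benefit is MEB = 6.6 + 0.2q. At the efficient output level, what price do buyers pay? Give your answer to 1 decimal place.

Social marginal cost = private MC − MEB = 14.0 + 1.4q.
Set SMC = demand: 14.0 + 1.4q = 239.2 - 4.4q → q* = 38.8276.
Consumer price on the demand curve at q*: 239.2 − 4.4×38.8276 = 68.3586.

P = £68.4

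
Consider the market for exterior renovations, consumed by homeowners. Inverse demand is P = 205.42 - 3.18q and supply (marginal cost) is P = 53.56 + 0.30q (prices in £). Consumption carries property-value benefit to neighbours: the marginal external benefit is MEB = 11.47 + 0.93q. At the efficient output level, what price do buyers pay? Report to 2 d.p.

Social marginal benefit = demand + MEB = 216.89 - 2.25q.
Set SMB = MC: 216.89 - 2.25q = 53.56 + 0.30q → q* = 64.0510.
Consumer price on the demand curve at q*: 205.42 − 3.18×64.0510 = 1.7378.

P = £1.74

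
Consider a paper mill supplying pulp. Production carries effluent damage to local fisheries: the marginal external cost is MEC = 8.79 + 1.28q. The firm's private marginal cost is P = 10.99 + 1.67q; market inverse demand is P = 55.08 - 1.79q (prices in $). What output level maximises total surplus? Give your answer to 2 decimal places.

Social marginal cost = private MC + MEC = 19.78 + 2.95q.
Set SMC = demand: 19.78 + 2.95q = 55.08 - 1.79q → q* = 7.4473.

q* = 7.45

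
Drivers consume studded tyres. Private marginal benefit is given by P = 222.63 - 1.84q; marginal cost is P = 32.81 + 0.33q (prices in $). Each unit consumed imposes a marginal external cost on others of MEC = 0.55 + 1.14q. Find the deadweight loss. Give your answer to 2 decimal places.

DWL = $1518.78

Market equilibrium (private): 32.81 + 0.33q = 222.63 - 1.84q → q_m = 87.4747.
Social marginal benefit = demand − MEC = 222.08 - 2.98q.
Set SMB = MC: 222.08 - 2.98q = 32.81 + 0.33q → q* = 57.1813.
Between q* and q_m the wedge MC − SMB runs linearly from 0 to MEC(q_m), so the loss is a triangle.
DWL = ½ × 30.2934 × 100.2711 = 1518.7763.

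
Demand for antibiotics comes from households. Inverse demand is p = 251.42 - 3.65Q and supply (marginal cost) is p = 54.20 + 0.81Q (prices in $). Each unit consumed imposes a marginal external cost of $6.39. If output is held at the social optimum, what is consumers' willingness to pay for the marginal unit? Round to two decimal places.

Social marginal benefit = demand − MEC = 245.03 - 3.65Q.
Set SMB = MC: 245.03 - 3.65Q = 54.20 + 0.81Q → Q* = 42.7870.
Consumer price on the demand curve at Q*: 251.42 − 3.65×42.7870 = 95.2475.

P = $95.25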